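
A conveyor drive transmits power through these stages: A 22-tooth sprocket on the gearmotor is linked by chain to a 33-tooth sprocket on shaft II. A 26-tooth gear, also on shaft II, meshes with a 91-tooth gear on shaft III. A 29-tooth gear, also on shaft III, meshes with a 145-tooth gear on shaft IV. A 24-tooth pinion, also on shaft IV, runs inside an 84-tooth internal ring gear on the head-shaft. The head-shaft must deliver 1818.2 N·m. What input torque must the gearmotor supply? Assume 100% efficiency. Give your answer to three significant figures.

Overall ratio R = 1.5 × 3.5 × 5 × 3.5 = 91.875.
Input torque = output torque / R = 1818.2 / 91.875 = 19.79 N·m.

19.8 N·m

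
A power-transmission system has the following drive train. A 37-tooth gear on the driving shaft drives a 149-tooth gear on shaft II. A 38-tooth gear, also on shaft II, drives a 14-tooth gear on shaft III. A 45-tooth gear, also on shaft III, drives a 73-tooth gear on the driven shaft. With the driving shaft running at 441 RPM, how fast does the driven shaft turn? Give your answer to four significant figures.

183.2 RPM

gear mesh 149/37 = 4.027 → 441/4.027 = 109.51 RPM
gear mesh 14/38 = 0.36842 → 109.51/0.36842 = 297.24 RPM
gear mesh 73/45 = 1.6222 → 297.24/1.6222 = 183.23 RPM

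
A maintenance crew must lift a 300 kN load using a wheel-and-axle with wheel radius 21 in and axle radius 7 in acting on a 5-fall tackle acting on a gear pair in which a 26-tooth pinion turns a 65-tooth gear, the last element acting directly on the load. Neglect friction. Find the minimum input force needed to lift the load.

8 kN

Wheel-and-axle MA = R/r = 21/7 = 3.
Block-and-tackle MA = number of supporting rope parts = 5.
Gear pair MA = 65/26 = 2.5.
Combined ideal MA = 3 × 5 × 2.5 = 37.5.
Effort = load / MA = 300 / 37.5 = 8 kN.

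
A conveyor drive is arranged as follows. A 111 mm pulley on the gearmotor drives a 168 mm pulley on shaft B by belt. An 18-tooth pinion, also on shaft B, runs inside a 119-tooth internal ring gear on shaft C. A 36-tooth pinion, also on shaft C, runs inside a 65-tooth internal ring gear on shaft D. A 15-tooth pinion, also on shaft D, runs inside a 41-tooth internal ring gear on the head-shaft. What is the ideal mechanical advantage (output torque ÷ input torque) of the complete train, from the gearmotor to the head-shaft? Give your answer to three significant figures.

49.4

Each stage contributes driven/driver: belt 168/111 = 1.5135, internal gear 119/18 = 6.6111, internal gear 65/36 = 1.8056, internal gear 41/15 = 2.7333.
Overall: 1.5135 × 6.6111 × 1.8056 × 2.7333 = 49.381.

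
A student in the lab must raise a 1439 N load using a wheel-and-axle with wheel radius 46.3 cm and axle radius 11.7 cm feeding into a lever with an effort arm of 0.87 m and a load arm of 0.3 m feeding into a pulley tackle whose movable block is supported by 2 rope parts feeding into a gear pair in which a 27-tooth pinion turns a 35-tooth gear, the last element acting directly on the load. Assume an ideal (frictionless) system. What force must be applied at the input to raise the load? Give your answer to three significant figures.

Wheel-and-axle MA = R/r = 46.3/11.7 = 3.9573.
Lever MA = effort arm / load arm = 0.87/0.3 = 2.9.
Block-and-tackle MA = number of supporting rope parts = 2.
Gear pair MA = 35/27 = 1.2963.
Combined ideal MA = 3.9573 × 2.9 × 2 × 1.2963 = 29.753.
Effort = load / MA = 1439 / 29.753 = 48.365 N.

48.4 N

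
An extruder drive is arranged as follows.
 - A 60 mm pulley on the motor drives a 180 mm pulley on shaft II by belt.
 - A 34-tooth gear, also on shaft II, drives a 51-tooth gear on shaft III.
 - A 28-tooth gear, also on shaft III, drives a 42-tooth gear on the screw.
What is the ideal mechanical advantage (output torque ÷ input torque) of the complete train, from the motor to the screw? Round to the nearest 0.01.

6.75

Each stage contributes driven/driver: belt 180/60 = 3, gear mesh 51/34 = 1.5, gear mesh 42/28 = 1.5.
Overall: 3 × 1.5 × 1.5 = 6.75.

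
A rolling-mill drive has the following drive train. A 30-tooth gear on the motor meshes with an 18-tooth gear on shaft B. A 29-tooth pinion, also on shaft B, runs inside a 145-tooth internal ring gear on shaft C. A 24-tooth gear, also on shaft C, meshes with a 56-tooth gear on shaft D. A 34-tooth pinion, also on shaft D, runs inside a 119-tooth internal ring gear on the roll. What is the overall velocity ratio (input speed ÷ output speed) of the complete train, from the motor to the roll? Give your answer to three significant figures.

Each stage contributes driven/driver: gear mesh 18/30 = 0.6, internal gear 145/29 = 5, gear mesh 56/24 = 2.3333, internal gear 119/34 = 3.5.
Overall: 0.6 × 5 × 2.3333 × 3.5 = 24.5.

24.5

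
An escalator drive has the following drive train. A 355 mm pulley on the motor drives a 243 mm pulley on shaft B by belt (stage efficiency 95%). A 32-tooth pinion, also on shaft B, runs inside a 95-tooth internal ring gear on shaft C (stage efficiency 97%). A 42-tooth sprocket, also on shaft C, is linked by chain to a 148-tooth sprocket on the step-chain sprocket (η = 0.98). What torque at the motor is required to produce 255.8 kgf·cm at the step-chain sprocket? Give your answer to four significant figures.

39.56 kgf·cm

Overall ratio R = 0.68451 × 2.9688 × 3.5238 = 7.1608; overall efficiency η = 0.95 × 0.97 × 0.98 = 0.9031.
Input torque = output torque / (R × η) = 255.8 / (7.1608 × 0.9031) = 39.556 kgf·cm.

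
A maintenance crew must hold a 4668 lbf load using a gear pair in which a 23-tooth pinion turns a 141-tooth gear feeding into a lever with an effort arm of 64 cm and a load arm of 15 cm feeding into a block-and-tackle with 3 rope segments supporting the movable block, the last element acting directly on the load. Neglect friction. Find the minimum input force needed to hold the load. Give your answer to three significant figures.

59.5 lbf

Gear pair MA = 141/23 = 6.1304.
Lever MA = effort arm / load arm = 64/15 = 4.2667.
Block-and-tackle MA = number of supporting rope parts = 3.
Combined ideal MA = 6.1304 × 4.2667 × 3 = 78.47.
Effort = load / MA = 4668 / 78.47 = 59.488 lbf.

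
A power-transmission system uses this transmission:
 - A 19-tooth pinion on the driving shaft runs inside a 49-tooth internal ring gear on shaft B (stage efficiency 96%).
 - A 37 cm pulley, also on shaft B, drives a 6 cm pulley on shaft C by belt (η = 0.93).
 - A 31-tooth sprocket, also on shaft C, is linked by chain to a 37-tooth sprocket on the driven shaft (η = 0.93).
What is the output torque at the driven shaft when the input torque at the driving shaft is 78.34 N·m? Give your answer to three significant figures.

32.5 N·m

Internal gear: ratio = 49/19 = 2.5789; torque at shaft B = 78.34 × 2.5789 × 0.96 = 193.95 N·m.
Belt: ratio = 6/37 = 0.16216; torque at shaft C = 193.95 × 0.16216 × 0.93 = 29.25 N·m.
Chain: ratio = 37/31 = 1.1935; torque at the driven shaft = 29.25 × 1.1935 × 0.93 = 32.468 N·m.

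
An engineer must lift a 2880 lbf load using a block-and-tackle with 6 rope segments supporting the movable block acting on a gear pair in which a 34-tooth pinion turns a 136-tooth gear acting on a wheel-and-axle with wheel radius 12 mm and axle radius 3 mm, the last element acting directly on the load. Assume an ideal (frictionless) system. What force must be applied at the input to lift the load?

30 lbf

Block-and-tackle MA = number of supporting rope parts = 6.
Gear pair MA = 136/34 = 4.
Wheel-and-axle MA = R/r = 12/3 = 4.
Combined ideal MA = 6 × 4 × 4 = 96.
Effort = load / MA = 2880 / 96 = 30 lbf.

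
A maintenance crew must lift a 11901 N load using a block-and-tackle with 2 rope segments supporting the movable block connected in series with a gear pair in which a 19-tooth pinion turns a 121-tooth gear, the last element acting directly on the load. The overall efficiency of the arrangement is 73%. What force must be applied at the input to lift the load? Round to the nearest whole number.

1280 N

Block-and-tackle MA = number of supporting rope parts = 2.
Gear pair MA = 121/19 = 6.3684.
Combined ideal MA = 2 × 6.3684 = 12.737.
Actual MA = 12.737 × 0.73 = 9.2979.
Effort = load / actual MA = 11901 / 9.2979 = 1280 N.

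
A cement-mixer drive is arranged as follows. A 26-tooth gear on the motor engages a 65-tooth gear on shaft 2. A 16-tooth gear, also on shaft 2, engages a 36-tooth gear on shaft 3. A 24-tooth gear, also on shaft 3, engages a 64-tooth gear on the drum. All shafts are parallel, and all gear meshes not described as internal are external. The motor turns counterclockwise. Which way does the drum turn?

clockwise

the motor → shaft 2: external mesh, 1 reversal → CW.
shaft 2 → shaft 3: external mesh, 1 reversal → CCW.
shaft 3 → the drum: external mesh, 1 reversal → CW.
3 reversals in total — an odd number — so the drum turns opposite to the motor.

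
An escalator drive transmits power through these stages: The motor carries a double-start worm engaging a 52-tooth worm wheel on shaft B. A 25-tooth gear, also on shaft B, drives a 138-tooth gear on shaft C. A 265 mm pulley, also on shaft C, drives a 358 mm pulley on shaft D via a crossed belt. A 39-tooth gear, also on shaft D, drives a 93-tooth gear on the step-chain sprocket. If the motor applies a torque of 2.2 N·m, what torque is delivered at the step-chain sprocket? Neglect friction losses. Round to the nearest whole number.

1017 N·m

Worm: ratio = 52/2 = 26; torque at shaft B = 2.2 × 26 = 57.2 N·m.
Gear mesh: ratio = 138/25 = 5.52; torque at shaft C = 57.2 × 5.52 = 315.74 N·m.
Belt: ratio = 358/265 = 1.3509; torque at shaft D = 315.74 × 1.3509 = 426.55 N·m.
Gear mesh: ratio = 93/39 = 2.3846; torque at the step-chain sprocket = 426.55 × 2.3846 = 1017.2 N·m.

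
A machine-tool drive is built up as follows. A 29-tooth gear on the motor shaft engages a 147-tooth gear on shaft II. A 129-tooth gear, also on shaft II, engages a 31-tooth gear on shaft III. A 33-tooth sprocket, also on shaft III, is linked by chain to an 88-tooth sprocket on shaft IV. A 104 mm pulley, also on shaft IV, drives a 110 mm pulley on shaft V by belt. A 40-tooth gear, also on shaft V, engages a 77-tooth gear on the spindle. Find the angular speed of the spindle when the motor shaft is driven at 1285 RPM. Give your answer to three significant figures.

Gear mesh: ratio = 147/29 = 5.069, so shaft II turns at 1285 / 5.069 = 253.5 RPM.
Gear mesh: ratio = 31/129 = 0.24031, so shaft III turns at 253.5 / 0.24031 = 1054.9 RPM.
Chain: ratio = 88/33 = 2.6667, so shaft IV turns at 1054.9 / 2.6667 = 395.59 RPM.
Belt: ratio = 110/104 = 1.0577, so shaft V turns at 395.59 / 1.0577 = 374.01 RPM.
Gear mesh: ratio = 77/40 = 1.925, so the spindle turns at 374.01 / 1.925 = 194.29 RPM.

194 RPM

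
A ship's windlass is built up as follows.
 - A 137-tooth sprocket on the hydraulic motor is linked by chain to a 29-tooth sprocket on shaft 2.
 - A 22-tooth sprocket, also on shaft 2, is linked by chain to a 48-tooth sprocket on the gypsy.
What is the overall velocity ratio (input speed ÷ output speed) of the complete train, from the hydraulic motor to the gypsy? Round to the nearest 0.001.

Each stage contributes driven/driver: chain 29/137 = 0.21168, chain 48/22 = 2.1818.
Overall: 0.21168 × 2.1818 = 0.46184.

0.462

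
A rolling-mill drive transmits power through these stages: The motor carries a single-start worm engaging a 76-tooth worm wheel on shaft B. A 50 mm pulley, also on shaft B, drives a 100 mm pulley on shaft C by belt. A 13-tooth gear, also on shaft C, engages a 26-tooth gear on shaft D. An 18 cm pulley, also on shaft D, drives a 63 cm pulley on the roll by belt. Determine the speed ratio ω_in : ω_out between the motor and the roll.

1064

Each stage contributes driven/driver: worm 76/1 = 76, belt 100/50 = 2, gear mesh 26/13 = 2, belt 63/18 = 3.5.
Overall: 76 × 2 × 2 × 3.5 = 1064.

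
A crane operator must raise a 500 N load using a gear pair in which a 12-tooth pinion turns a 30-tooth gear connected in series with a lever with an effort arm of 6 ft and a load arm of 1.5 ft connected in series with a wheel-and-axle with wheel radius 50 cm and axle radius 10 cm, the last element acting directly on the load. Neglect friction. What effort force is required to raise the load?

10 N

Gear pair MA = 30/12 = 2.5.
Lever MA = effort arm / load arm = 6/1.5 = 4.
Wheel-and-axle MA = R/r = 50/10 = 5.
Combined ideal MA = 2.5 × 4 × 5 = 50.
Effort = load / MA = 500 / 50 = 10 N.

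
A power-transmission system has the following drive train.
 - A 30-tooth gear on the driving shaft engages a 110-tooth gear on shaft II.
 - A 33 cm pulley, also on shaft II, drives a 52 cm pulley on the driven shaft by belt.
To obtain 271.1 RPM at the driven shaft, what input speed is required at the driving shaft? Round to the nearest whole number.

Overall ratio R = 3.6667 × 1.5758 = 5.7778.
Required input speed = output speed × R = 271.1 × 5.7778 = 1566.4 RPM.

1566 RPM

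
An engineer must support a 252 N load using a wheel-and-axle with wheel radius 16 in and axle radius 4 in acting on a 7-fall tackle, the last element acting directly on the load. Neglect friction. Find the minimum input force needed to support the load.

Wheel-and-axle MA = R/r = 16/4 = 4.
Block-and-tackle MA = number of supporting rope parts = 7.
Combined ideal MA = 4 × 7 = 28.
Effort = load / MA = 252 / 28 = 9 N.

9 N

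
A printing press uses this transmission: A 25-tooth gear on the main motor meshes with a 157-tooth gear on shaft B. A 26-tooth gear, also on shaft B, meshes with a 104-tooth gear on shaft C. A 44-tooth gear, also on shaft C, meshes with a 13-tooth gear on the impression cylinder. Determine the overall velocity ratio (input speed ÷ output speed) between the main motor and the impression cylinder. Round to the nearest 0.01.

Each stage contributes driven/driver: gear mesh 157/25 = 6.28, gear mesh 104/26 = 4, gear mesh 13/44 = 0.29545.
Overall: 6.28 × 4 × 0.29545 = 7.4218.

7.42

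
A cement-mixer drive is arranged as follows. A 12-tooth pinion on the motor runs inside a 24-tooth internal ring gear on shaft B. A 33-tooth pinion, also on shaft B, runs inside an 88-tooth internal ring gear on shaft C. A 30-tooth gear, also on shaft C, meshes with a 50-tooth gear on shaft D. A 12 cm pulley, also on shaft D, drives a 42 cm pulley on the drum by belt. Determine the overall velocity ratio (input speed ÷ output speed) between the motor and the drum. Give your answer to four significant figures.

31.11

Each stage contributes driven/driver: internal gear 24/12 = 2, internal gear 88/33 = 2.6667, gear mesh 50/30 = 1.6667, belt 42/12 = 3.5.
Overall: 2 × 2.6667 × 1.6667 × 3.5 = 31.111.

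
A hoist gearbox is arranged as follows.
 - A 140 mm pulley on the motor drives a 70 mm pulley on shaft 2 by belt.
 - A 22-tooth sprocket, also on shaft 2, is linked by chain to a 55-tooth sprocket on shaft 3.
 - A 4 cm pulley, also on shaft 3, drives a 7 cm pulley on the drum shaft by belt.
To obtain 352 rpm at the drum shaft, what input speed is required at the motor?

Overall ratio R = 0.5 × 2.5 × 1.75 = 2.1875.
Required input speed = output speed × R = 352 × 2.1875 = 770 rpm.

770 rpm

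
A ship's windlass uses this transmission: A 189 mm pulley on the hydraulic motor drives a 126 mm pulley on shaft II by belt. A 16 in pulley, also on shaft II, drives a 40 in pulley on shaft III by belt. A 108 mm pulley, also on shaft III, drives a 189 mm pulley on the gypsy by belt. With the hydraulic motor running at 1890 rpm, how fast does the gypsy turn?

belt 126/189 = 0.66667 → 1890/0.66667 = 2835 rpm
belt 40/16 = 2.5 → 2835/2.5 = 1134 rpm
belt 189/108 = 1.75 → 1134/1.75 = 648 rpm

648 rpm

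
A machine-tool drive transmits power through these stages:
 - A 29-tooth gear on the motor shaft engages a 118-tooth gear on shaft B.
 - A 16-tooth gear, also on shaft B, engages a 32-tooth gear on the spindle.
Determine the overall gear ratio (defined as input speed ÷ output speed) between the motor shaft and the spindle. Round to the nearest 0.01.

Each stage contributes driven/driver: gear mesh 118/29 = 4.069, gear mesh 32/16 = 2.
Overall: 4.069 × 2 = 8.1379.

8.14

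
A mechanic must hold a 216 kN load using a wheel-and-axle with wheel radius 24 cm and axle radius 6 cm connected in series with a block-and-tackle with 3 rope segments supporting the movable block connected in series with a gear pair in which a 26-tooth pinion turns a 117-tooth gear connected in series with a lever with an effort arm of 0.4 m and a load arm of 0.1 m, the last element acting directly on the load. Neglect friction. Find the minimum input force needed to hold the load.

Wheel-and-axle MA = R/r = 24/6 = 4.
Block-and-tackle MA = number of supporting rope parts = 3.
Gear pair MA = 117/26 = 4.5.
Lever MA = effort arm / load arm = 0.4/0.1 = 4.
Combined ideal MA = 4 × 3 × 4.5 × 4 = 216.
Effort = load / MA = 216 / 216 = 1 kN.

1 kN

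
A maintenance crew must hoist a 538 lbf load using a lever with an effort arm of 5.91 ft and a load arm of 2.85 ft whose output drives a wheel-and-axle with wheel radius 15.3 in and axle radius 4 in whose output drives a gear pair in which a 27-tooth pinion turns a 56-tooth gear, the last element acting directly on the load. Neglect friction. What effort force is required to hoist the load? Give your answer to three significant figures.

Lever MA = effort arm / load arm = 5.91/2.85 = 2.0737.
Wheel-and-axle MA = R/r = 15.3/4 = 3.825.
Gear pair MA = 56/27 = 2.0741.
Combined ideal MA = 2.0737 × 3.825 × 2.0741 = 16.451.
Effort = load / MA = 538 / 16.451 = 32.703 lbf.

32.7 lbf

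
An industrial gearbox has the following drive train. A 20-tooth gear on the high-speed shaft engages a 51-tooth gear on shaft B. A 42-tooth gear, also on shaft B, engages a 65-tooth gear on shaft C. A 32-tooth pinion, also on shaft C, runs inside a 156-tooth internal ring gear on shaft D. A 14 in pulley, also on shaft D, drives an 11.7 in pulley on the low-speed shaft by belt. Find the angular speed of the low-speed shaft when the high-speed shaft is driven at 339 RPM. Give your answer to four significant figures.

the high-speed shaft → shaft B (gear mesh, 51/20): 339 ÷ 2.55 = 132.94 RPM
shaft B → shaft C (gear mesh, 65/42): 132.94 ÷ 1.5476 = 85.9 RPM
shaft C → shaft D (internal gear, 156/32): 85.9 ÷ 4.875 = 17.621 RPM
shaft D → the low-speed shaft (belt, 11.7/14): 17.621 ÷ 0.83571 = 21.084 RPM

21.08 RPM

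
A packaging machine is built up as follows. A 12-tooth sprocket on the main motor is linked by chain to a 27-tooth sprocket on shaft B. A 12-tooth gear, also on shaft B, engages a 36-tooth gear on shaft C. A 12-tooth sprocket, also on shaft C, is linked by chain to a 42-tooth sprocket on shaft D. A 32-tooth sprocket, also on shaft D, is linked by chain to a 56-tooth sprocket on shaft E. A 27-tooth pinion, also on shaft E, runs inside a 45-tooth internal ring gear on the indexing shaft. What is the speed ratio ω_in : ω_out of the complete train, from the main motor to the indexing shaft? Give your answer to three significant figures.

Each stage contributes driven/driver: chain 27/12 = 2.25, gear mesh 36/12 = 3, chain 42/12 = 3.5, chain 56/32 = 1.75, internal gear 45/27 = 1.6667.
Overall: 2.25 × 3 × 3.5 × 1.75 × 1.6667 = 68.906.

68.9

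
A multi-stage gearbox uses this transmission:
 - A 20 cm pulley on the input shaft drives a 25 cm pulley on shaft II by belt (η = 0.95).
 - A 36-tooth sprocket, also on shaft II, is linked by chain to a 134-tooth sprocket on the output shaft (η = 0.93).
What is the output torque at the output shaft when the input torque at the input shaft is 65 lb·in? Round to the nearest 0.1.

After the belt (25/20): 65 × 1.25 × 0.95 = 77.188 lb·in
After the chain (134/36): 77.188 × 3.7222 × 0.93 = 267.2 lb·in

267.2 lb·in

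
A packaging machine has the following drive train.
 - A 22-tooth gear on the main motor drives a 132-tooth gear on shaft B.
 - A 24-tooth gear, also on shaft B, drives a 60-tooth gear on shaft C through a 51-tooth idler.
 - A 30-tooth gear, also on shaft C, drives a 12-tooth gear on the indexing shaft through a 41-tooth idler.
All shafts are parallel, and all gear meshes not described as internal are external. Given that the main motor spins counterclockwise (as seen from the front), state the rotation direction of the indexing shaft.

clockwise

the main motor → shaft B: external mesh, 1 reversal → CW.
shaft B → shaft C: driver → idler → driven is 2 external meshes, 2 reversals → CW.
shaft C → the indexing shaft: driver → idler → driven is 2 external meshes, 2 reversals → CW.
5 reversals in total — an odd number — so the indexing shaft turns opposite to the main motor.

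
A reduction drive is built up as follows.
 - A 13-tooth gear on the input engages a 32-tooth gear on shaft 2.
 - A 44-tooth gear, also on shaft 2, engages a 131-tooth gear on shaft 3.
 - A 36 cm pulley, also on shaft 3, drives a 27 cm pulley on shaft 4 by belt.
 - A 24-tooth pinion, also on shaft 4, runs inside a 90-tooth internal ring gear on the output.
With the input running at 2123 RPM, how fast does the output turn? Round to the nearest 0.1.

103.0 RPM

the input → shaft 2 (gear mesh, 32/13): 2123 ÷ 2.4615 = 862.47 RPM
shaft 2 → shaft 3 (gear mesh, 131/44): 862.47 ÷ 2.9773 = 289.68 RPM
shaft 3 → shaft 4 (belt, 27/36): 289.68 ÷ 0.75 = 386.25 RPM
shaft 4 → the output (internal gear, 90/24): 386.25 ÷ 3.75 = 103 RPM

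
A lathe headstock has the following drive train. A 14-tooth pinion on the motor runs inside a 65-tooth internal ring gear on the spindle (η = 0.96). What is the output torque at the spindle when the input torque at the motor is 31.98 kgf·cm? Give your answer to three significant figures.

internal gear 65/14 = 4.6429 → τ = 31.98·4.6429·0.96 = 142.54 kgf·cm

143 kgf·cm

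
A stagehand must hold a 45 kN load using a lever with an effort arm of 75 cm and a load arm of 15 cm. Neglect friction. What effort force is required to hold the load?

Lever MA = effort arm / load arm = 75/15 = 5.
Effort = load / MA = 45 / 5 = 9 kN.

9 kN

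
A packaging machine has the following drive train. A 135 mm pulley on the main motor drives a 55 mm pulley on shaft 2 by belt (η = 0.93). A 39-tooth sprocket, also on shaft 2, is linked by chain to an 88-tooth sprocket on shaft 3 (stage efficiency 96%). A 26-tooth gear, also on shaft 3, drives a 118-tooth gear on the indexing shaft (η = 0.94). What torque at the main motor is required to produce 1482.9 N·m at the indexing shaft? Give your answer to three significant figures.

Overall ratio R = 0.40741 × 2.2564 × 4.5385 = 4.1721; overall efficiency η = 0.93 × 0.96 × 0.94 = 0.8392.
Input torque = output torque / (R × η) = 1482.9 / (4.1721 × 0.8392) = 423.52 N·m.

424 N·m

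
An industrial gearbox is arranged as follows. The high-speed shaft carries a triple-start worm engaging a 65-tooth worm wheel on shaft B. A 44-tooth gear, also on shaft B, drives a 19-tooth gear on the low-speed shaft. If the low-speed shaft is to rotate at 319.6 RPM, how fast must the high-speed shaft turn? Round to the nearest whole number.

Overall ratio R = 21.667 × 0.43182 = 9.3561.
Required input speed = output speed × R = 319.6 × 9.3561 = 2990.2 RPM.

2990 RPM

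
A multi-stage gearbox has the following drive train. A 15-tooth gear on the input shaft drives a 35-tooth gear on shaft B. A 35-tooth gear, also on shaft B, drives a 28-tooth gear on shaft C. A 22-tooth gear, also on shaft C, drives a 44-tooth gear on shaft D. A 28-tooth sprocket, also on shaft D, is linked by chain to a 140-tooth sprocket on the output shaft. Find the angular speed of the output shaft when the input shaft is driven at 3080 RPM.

165 RPM

the input shaft → shaft B (gear mesh, 35/15): 3080 ÷ 2.3333 = 1320 RPM
shaft B → shaft C (gear mesh, 28/35): 1320 ÷ 0.8 = 1650 RPM
shaft C → shaft D (gear mesh, 44/22): 1650 ÷ 2 = 825 RPM
shaft D → the output shaft (chain, 140/28): 825 ÷ 5 = 165 RPM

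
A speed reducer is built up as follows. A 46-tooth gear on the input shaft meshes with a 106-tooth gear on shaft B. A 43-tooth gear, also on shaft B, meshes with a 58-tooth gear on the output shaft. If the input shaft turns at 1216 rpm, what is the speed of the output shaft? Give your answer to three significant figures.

391 rpm

Gear mesh: ratio = 106/46 = 2.3043, so shaft B turns at 1216 / 2.3043 = 527.7 rpm.
Gear mesh: ratio = 58/43 = 1.3488, so the output shaft turns at 527.7 / 1.3488 = 391.22 rpm.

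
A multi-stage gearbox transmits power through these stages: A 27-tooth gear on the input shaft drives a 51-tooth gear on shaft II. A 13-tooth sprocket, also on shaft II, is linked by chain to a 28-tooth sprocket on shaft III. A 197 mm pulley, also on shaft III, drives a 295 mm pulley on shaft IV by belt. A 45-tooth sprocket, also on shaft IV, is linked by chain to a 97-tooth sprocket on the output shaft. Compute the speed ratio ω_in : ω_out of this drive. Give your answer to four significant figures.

Each stage contributes driven/driver: gear mesh 51/27 = 1.8889, chain 28/13 = 2.1538, belt 295/197 = 1.4975, chain 97/45 = 2.1556.
Overall: 1.8889 × 2.1538 × 1.4975 × 2.1556 = 13.132.

13.13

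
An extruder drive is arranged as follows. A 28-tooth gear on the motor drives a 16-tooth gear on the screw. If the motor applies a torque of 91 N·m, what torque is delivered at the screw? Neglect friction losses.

52 N·m

After the gear mesh (16/28): 91 × 0.57143 = 52 N·m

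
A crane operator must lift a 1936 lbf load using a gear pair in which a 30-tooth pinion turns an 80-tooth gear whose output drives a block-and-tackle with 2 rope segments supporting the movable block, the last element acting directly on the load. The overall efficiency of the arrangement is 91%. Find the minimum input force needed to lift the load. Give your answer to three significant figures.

Gear pair MA = 80/30 = 2.6667.
Block-and-tackle MA = number of supporting rope parts = 2.
Combined ideal MA = 2.6667 × 2 = 5.3333.
Actual MA = 5.3333 × 0.91 = 4.8533.
Effort = load / actual MA = 1936 / 4.8533 = 398.9 lbf.

399 lbf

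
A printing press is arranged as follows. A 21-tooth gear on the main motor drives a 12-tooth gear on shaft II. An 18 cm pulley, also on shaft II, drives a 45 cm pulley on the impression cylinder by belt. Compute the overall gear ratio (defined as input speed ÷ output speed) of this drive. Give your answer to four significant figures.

Each stage contributes driven/driver: gear mesh 12/21 = 0.57143, belt 45/18 = 2.5.
Overall: 0.57143 × 2.5 = 1.4286.

1.429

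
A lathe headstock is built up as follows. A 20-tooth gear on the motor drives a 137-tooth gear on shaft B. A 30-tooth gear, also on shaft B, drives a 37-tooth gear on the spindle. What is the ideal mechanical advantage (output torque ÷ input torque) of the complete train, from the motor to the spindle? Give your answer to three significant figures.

8.45

Each stage contributes driven/driver: gear mesh 137/20 = 6.85, gear mesh 37/30 = 1.2333.
Overall: 6.85 × 1.2333 = 8.4483.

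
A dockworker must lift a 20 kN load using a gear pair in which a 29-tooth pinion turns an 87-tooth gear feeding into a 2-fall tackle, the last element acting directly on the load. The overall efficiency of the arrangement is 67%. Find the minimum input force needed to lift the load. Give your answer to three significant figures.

Gear pair MA = 87/29 = 3.
Block-and-tackle MA = number of supporting rope parts = 2.
Combined ideal MA = 3 × 2 = 6.
Actual MA = 6 × 0.67 = 4.02.
Effort = load / actual MA = 20 / 4.02 = 4.9751 kN.

4.98 kN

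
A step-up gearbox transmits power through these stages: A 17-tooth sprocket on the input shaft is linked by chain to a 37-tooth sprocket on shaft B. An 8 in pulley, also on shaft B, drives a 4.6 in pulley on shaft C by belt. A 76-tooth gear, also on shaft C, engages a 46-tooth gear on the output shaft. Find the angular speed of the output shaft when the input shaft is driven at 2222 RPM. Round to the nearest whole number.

2933 RPM

Chain: ratio = 37/17 = 2.1765, so shaft B turns at 2222 / 2.1765 = 1020.9 RPM.
Belt: ratio = 4.6/8 = 0.575, so shaft C turns at 1020.9 / 0.575 = 1775.5 RPM.
Gear mesh: ratio = 46/76 = 0.60526, so the output shaft turns at 1775.5 / 0.60526 = 2933.5 RPM.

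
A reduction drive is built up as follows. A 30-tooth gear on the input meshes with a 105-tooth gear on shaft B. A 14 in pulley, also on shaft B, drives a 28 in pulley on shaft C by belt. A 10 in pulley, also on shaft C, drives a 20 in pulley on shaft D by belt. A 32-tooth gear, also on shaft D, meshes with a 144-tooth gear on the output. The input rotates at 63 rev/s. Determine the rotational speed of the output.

1 rev/s

gear mesh 105/30 = 3.5 → 63/3.5 = 18 rev/s
belt 28/14 = 2 → 18/2 = 9 rev/s
belt 20/10 = 2 → 9/2 = 4.5 rev/s
gear mesh 144/32 = 4.5 → 4.5/4.5 = 1 rev/s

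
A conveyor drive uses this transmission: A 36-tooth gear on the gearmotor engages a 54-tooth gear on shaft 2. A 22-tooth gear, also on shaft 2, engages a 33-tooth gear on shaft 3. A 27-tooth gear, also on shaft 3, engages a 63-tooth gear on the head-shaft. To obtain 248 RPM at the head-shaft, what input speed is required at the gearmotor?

Overall ratio R = 1.5 × 1.5 × 2.3333 = 5.25.
Required input speed = output speed × R = 248 × 5.25 = 1302 RPM.

1302 RPM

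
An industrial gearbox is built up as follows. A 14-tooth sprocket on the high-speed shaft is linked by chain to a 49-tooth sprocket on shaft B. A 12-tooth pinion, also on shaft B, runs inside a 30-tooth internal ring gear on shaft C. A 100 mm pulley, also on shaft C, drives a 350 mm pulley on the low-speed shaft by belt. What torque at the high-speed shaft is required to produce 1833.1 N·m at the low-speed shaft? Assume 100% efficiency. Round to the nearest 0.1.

Overall ratio R = 3.5 × 2.5 × 3.5 = 30.625.
Input torque = output torque / R = 1833.1 / 30.625 = 59.856 N·m.

59.9 N·m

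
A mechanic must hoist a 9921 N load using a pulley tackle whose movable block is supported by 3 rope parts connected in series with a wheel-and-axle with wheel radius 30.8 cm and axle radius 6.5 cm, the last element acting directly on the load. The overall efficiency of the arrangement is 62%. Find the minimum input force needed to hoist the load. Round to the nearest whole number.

1126 N

Block-and-tackle MA = number of supporting rope parts = 3.
Wheel-and-axle MA = R/r = 30.8/6.5 = 4.7385.
Combined ideal MA = 3 × 4.7385 = 14.215.
Actual MA = 14.215 × 0.62 = 8.8135.
Effort = load / actual MA = 9921 / 8.8135 = 1125.7 N.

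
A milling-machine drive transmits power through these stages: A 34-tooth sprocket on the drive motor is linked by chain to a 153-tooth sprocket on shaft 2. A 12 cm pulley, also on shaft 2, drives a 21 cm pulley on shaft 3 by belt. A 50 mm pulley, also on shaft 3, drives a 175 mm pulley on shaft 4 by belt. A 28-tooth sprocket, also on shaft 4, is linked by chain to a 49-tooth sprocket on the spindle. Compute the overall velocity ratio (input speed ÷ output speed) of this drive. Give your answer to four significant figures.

Each stage contributes driven/driver: chain 153/34 = 4.5, belt 21/12 = 1.75, belt 175/50 = 3.5, chain 49/28 = 1.75.
Overall: 4.5 × 1.75 × 3.5 × 1.75 = 48.234.

48.23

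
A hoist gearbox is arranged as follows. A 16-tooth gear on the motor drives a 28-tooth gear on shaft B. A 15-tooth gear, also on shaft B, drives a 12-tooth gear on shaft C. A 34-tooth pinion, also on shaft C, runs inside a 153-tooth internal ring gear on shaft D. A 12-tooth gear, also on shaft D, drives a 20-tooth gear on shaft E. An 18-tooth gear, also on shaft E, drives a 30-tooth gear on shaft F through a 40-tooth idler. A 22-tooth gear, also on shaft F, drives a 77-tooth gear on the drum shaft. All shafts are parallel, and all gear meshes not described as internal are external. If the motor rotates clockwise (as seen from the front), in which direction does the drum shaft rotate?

clockwise

the motor → shaft B: external mesh, 1 reversal → CCW.
shaft B → shaft C: external mesh, 1 reversal → CW.
shaft C → shaft D: internal mesh, same direction → CW.
shaft D → shaft E: external mesh, 1 reversal → CCW.
shaft E → shaft F: driver → idler → driven is 2 external meshes, 2 reversals → CCW.
shaft F → the drum shaft: external mesh, 1 reversal → CW.
6 reversals in total — an even number — so the drum shaft turns the same way as the motor.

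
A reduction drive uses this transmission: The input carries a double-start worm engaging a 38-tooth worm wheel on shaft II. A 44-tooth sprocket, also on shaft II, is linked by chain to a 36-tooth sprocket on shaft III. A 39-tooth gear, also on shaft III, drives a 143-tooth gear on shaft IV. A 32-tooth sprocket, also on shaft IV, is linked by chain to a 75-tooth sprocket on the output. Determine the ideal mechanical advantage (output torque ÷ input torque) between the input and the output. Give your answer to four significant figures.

133.6

Each stage contributes driven/driver: worm 38/2 = 19, chain 36/44 = 0.81818, gear mesh 143/39 = 3.6667, chain 75/32 = 2.3438.
Overall: 19 × 0.81818 × 3.6667 × 2.3438 = 133.59.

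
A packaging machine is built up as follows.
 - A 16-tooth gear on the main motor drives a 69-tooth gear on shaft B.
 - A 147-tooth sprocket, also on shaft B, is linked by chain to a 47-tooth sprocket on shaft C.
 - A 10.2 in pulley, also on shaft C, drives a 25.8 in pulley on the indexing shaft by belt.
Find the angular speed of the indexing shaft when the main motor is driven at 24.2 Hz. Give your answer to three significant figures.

6.94 Hz

the main motor → shaft B (gear mesh, 69/16): 24.2 ÷ 4.3125 = 5.6116 Hz
shaft B → shaft C (chain, 47/147): 5.6116 ÷ 0.31973 = 17.551 Hz
shaft C → the indexing shaft (belt, 25.8/10.2): 17.551 ÷ 2.5294 = 6.9388 Hz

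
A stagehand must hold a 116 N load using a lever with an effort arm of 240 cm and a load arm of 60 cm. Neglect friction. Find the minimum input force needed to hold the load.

29 N

Lever MA = effort arm / load arm = 240/60 = 4.
Effort = load / MA = 116 / 4 = 29 N.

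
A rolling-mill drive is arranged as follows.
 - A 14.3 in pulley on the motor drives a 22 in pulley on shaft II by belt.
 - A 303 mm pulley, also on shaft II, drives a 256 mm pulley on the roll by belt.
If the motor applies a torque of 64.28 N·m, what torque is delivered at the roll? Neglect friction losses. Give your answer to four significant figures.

Belt: ratio = 22/14.3 = 1.5385; torque at shaft II = 64.28 × 1.5385 = 98.892 N·m.
Belt: ratio = 256/303 = 0.84488; torque at the roll = 98.892 × 0.84488 = 83.553 N·m.

83.55 N·m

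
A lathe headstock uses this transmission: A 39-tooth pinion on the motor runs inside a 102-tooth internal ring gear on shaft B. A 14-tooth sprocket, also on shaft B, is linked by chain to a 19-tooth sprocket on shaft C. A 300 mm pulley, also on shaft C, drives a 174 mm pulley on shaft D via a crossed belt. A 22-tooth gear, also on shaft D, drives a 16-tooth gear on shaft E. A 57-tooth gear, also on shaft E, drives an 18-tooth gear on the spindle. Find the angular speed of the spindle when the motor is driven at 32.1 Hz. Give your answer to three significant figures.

67.9 Hz

the motor → shaft B (internal gear, 102/39): 32.1 ÷ 2.6154 = 12.274 Hz
shaft B → shaft C (chain, 19/14): 12.274 ÷ 1.3571 = 9.0437 Hz
shaft C → shaft D (belt, 174/300): 9.0437 ÷ 0.58 = 15.593 Hz
shaft D → shaft E (gear mesh, 16/22): 15.593 ÷ 0.72727 = 21.44 Hz
shaft E → the spindle (gear mesh, 18/57): 21.44 ÷ 0.31579 = 67.892 Hz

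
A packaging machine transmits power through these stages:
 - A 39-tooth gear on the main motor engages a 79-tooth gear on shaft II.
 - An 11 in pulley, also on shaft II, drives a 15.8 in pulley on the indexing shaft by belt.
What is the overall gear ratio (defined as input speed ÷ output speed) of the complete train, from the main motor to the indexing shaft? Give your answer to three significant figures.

2.91

Each stage contributes driven/driver: gear mesh 79/39 = 2.0256, belt 15.8/11 = 1.4364.
Overall: 2.0256 × 1.4364 = 2.9096.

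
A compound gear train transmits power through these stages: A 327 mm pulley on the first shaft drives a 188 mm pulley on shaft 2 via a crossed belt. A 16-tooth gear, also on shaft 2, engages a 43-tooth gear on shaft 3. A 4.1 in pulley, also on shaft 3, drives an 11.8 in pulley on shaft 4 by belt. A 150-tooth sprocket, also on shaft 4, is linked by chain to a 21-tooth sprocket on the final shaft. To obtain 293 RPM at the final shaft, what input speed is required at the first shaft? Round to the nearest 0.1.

Overall ratio R = 0.57492 × 2.6875 × 2.878 × 0.14 = 0.62257.
Required input speed = output speed × R = 293 × 0.62257 = 182.41 RPM.

182.4 RPM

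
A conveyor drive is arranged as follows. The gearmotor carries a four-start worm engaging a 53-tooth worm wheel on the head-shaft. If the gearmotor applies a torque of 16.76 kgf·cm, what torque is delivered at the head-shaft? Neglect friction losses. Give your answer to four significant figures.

222.1 kgf·cm

After the worm (53/4): 16.76 × 13.25 = 222.07 kgf·cm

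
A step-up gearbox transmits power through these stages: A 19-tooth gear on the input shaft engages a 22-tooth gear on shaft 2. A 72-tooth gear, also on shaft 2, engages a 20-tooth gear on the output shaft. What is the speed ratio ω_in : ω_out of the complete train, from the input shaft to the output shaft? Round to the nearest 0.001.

0.322

Each stage contributes driven/driver: gear mesh 22/19 = 1.1579, gear mesh 20/72 = 0.27778.
Overall: 1.1579 × 0.27778 = 0.32164.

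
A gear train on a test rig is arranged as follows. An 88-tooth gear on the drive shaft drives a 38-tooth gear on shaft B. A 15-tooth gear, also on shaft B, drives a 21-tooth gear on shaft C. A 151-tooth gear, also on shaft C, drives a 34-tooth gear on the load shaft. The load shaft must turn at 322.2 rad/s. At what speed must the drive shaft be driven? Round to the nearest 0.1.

Overall ratio R = 0.43182 × 1.4 × 0.22517 = 0.13612.
Required input speed = output speed × R = 322.2 × 0.13612 = 43.859 rad/s.

43.9 rad/s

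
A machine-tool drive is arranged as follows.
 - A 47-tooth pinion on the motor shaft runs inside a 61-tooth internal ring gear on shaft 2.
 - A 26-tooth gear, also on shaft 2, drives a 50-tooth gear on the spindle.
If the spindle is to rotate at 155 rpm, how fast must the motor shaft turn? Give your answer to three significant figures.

Overall ratio R = 1.2979 × 1.9231 = 2.4959.
Required input speed = output speed × R = 155 × 2.4959 = 386.87 rpm.

387 rpm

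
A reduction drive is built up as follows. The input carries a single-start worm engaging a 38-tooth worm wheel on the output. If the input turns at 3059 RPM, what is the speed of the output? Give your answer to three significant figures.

worm 38/1 = 38 → 3059/38 = 80.5 RPM

80.5 RPM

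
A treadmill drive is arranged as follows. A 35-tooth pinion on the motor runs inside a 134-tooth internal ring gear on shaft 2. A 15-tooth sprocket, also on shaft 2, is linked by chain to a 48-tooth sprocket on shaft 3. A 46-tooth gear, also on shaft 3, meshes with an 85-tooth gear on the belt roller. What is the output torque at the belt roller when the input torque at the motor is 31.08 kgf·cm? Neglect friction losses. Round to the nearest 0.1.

703.6 kgf·cm

After the internal gear (134/35): 31.08 × 3.8286 = 118.99 kgf·cm
After the chain (48/15): 118.99 × 3.2 = 380.77 kgf·cm
After the gear mesh (85/46): 380.77 × 1.8478 = 703.6 kgf·cm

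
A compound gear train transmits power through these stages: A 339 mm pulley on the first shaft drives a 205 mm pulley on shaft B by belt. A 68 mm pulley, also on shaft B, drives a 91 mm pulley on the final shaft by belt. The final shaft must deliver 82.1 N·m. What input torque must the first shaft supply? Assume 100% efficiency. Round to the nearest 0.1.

Overall ratio R = 0.60472 × 1.3382 = 0.80926.
Input torque = output torque / R = 82.1 / 0.80926 = 101.45 N·m.

101.5 N·m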